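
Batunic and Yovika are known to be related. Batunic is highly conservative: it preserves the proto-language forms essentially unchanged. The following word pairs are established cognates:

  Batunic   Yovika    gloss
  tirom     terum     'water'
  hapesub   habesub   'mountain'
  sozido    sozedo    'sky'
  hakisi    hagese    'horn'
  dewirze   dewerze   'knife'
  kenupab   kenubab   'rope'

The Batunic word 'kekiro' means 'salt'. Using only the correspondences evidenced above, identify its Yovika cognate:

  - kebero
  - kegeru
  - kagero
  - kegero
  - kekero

hakisi ~ hagese — Batunic k corresponds to Yovika g between vowels (before a front vowel).
tirom ~ terum, dewirze ~ dewerze — Batunic i corresponds to Yovika e after a consonant, before r.
Applying these to Batunic 'kekiro':
  kekiro → kegiro   (k→g between vowels (before a front vowel))
  kegiro → kegero   (i→e after a consonant, before r)
So the Yovika cognate is 'kegero'.

kegero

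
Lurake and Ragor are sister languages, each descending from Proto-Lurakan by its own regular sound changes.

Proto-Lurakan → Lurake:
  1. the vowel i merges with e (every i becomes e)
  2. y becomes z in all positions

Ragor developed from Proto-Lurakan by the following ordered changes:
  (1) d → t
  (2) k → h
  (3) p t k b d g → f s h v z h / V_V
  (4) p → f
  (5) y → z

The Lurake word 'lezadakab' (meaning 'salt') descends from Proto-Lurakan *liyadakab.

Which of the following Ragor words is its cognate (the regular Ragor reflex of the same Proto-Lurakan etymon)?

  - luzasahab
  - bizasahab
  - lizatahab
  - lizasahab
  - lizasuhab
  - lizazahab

lizasahab

Ragor: *liyadakab
  liyadakab → liyatakab   [unconditioned shift]
  liyatakab → liyatahab   [unconditioned shift]
  liyatahab → liyasahab   [intervocalic lenition]
  liyasahab (rule 4 does not apply)
  liyasahab → lizasahab   [unconditioned shift]
  giving Ragor lizasahab.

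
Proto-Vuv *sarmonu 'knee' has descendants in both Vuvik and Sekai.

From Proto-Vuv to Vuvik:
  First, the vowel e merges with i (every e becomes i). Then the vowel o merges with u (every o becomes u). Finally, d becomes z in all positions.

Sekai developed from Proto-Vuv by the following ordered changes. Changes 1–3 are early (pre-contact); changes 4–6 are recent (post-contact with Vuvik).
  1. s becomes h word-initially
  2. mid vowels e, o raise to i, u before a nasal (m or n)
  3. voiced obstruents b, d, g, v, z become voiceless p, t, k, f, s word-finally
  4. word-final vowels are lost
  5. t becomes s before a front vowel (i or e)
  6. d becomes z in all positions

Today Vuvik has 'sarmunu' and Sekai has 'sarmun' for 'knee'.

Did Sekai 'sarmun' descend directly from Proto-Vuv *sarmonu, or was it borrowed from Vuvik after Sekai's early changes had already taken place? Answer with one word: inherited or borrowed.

borrowed

If inherited, *sarmonu would pass through all of Sekai's changes:
Sekai: *sarmonu
  sarmonu → harmonu   [debuccalisation]
  harmonu → harmunu   [pre-nasal raising]
  harmunu (rule 3 does not apply)
  harmunu → harmun   [apocope]
  harmun (rule 5 does not apply)
  harmun (rule 6 does not apply)
  giving Sekai harmun.
If borrowed from Vuvik 'sarmunu' after the early changes, it would undergo only the recent ones:
  rule 4 (apocope): sarmunu → sarmun
  rule 5 (palatalisation): no change (sarmun)
  rule 6 (unconditioned shift): no change (sarmun)
  ⇒ as a loan: sarmun
Sekai 'sarmun' matches the loan outcome 'sarmun', not the inherited 'harmun' — it skipped the early Sekai changes, so it was borrowed from Vuvik.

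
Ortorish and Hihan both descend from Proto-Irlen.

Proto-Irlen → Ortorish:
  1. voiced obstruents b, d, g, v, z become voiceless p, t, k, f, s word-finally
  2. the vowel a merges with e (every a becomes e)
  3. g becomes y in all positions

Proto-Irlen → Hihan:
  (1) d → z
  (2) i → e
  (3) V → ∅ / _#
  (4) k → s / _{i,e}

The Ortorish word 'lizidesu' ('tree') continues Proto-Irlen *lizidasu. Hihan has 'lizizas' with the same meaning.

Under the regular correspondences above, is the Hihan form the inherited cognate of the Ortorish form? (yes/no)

no

Derive the expected Hihan reflex of *lizidasu:
Hihan: start from *lizidasu.
  rule 1 (unconditioned shift): lizidasu → lizizasu
  rule 2 (vowel merger): lizizasu → lezezasu
  rule 3 (apocope): lezezasu → lezezas
  rule 4: no change — lezezas
  ⇒ Hihan lezezas
The regular Hihan reflex would be 'lezezas', but the attested form is 'lizizas'. The correspondence is irregular, so they are not cognates (the Hihan form has a different source).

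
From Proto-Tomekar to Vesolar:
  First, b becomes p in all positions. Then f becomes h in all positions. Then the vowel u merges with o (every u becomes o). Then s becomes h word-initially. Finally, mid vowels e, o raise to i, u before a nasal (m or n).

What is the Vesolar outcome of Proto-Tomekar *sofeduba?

Vesolar: start from *sofeduba.
  rule 1 (unconditioned shift): sofeduba → sofedupa
  rule 2 (unconditioned shift): sofedupa → sohedupa
  rule 3 (vowel merger): sohedupa → sohedopa
  rule 4 (debuccalisation): sohedopa → hohedopa
  rule 5: no change — hohedopa
  ⇒ Vesolar hohedopa

hohedopa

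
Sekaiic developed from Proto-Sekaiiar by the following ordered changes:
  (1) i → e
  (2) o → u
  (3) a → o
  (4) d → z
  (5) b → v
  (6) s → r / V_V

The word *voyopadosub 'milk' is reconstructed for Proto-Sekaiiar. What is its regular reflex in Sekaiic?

Sekaiic: *voyopadosub > vuyupadusub > vuyupodusub > vuyupozusub > vuyupozusuv > vuyupozuruv  (by vowel merger, vowel merger, unconditioned shift, unconditioned shift, rhotacism)

vuyupozuruv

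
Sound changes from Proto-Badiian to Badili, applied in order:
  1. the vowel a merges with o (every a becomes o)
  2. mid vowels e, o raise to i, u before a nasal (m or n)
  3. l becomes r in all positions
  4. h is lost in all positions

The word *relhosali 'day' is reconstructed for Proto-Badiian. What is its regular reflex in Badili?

rerosori

Badili: start from *relhosali.
  rule 1 (vowel merger): relhosali → relhosoli
  rule 2: no change — relhosoli
  rule 3 (unconditioned shift): relhosoli → rerhosori
  rule 4 (h-loss): rerhosori → rerosori
  ⇒ Badili rerosori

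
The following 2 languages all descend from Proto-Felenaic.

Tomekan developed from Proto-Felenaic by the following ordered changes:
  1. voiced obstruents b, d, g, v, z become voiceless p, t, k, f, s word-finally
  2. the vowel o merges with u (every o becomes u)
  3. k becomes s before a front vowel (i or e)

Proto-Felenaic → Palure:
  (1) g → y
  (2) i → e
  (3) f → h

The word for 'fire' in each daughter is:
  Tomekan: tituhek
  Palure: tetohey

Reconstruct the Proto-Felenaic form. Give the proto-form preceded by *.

Position 4: Tomekan has u, Palure has o. Palure preserves o here (none of its changes turn any other segment into o), so the proto-segment is *o.
Position 2: Tomekan has i, Palure has e. Tomekan preserves i here (none of its changes turn any other segment into i), so the proto-segment is *i.
Position 7: Tomekan has k, Palure has y. Taking the neighbouring segments as reconstructed: Tomekan k could go back to *k or *g; Palure y could go back to *g or *y — the one source consistent with every daughter is *g.
The remaining positions agree across the daughters. Check the candidate against every language:
Tomekan: *titoheg
  titoheg → titohek   [final devoicing]
  titohek → tituhek   [vowel merger]
  tituhek (rule 3 does not apply)
  giving Tomekan tituhek.
Palure: *titoheg > titohey > tetohey  (by unconditioned shift, vowel merger)
No other proto-form is consistent with every reflex, so the reconstruction is *titoheg.

*titoheg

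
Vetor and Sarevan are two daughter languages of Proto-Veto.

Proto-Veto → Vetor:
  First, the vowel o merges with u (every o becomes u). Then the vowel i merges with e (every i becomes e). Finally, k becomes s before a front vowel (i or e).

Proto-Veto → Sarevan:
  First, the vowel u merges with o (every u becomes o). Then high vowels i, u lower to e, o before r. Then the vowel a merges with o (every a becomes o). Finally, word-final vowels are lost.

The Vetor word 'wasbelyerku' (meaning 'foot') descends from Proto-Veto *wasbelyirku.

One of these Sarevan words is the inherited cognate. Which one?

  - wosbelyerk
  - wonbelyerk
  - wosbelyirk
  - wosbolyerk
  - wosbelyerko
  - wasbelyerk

Sarevan: start from *wasbelyirku.
  rule 1 (vowel merger): wasbelyirku → wasbelyirko
  rule 2 (pre-rhotic lowering): wasbelyirko → wasbelyerko
  rule 3 (vowel merger): wasbelyerko → wosbelyerko
  rule 4 (apocope): wosbelyerko → wosbelyerk
  ⇒ Sarevan wosbelyerk
The other candidates each miss or misapply at least one Sarevan change.

wosbelyerk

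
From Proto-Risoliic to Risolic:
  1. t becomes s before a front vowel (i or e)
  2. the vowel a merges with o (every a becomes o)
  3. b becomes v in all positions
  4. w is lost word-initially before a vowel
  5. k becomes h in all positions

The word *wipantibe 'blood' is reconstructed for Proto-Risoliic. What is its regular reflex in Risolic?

Risolic: start from *wipantibe.
  rule 1 (palatalisation): wipantibe → wipansibe
  rule 2 (vowel merger): wipansibe → wiponsibe
  rule 3 (unconditioned shift): wiponsibe → wiponsive
  rule 4 (glide loss): wiponsive → iponsive
  rule 5: no change — iponsive
  ⇒ Risolic iponsive

iponsive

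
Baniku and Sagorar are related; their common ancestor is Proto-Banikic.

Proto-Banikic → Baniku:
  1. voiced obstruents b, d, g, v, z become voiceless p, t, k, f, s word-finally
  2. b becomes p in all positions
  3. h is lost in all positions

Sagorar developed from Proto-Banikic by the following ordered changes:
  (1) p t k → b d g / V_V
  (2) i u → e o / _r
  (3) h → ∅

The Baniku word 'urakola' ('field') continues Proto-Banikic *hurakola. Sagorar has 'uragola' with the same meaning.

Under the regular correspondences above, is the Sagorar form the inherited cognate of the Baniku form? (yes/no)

Derive the expected Sagorar reflex of *hurakola:
Sagorar: *hurakola
  hurakola → huragola   [intervocalic voicing]
  huragola → horagola   [pre-rhotic lowering]
  horagola → oragola   [h-loss]
  giving Sagorar oragola.
The regular Sagorar reflex would be 'oragola', but the attested form is 'uragola'. The correspondence is irregular, so they are not cognates (the Sagorar form has a different source).

no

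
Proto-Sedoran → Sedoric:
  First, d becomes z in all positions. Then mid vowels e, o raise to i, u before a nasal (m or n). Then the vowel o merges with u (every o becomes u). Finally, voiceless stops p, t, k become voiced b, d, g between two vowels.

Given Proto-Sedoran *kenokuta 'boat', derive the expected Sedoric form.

Sedoric: start from *kenokuta.
  rule 1: no change — kenokuta
  rule 2 (pre-nasal raising): kenokuta → kinokuta
  rule 3 (vowel merger): kinokuta → kinukuta
  rule 4 (intervocalic voicing): kinukuta → kinuguda
  ⇒ Sedoric kinuguda

kinuguda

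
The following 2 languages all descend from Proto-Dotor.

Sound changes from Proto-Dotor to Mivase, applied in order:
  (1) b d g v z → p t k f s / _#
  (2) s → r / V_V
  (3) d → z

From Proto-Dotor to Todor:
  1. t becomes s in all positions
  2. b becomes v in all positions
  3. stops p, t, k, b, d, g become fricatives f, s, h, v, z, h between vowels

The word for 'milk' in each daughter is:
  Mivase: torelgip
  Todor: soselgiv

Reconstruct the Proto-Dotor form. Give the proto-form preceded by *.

*toselgib

Position 3: Mivase has r, Todor has s. Taking the neighbouring segments as reconstructed: Mivase r could go back to *s or *r; Todor s could go back to *t or *s — the one source consistent with every daughter is *s.
Position 1: Mivase has t, Todor has s. Taking the neighbouring segments as reconstructed: Mivase t can only go back to *t; Todor s could go back to *t or *s — the one source consistent with every daughter is *t.
Verify the candidate proto-form against each daughter:
Mivase: *toselgib
  toselgib → toselgip   [final devoicing]
  toselgip → torelgip   [rhotacism]
  torelgip (rule 3 does not apply)
  giving Mivase torelgip.
Todor: *toselgib > soselgib > soselgiv  (by unconditioned shift, unconditioned shift)
*toselgib is the unique common source.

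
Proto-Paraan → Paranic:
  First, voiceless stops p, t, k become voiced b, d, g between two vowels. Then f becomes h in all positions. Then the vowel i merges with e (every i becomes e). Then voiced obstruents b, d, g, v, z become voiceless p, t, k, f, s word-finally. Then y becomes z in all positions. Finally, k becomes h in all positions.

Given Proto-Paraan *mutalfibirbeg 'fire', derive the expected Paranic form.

mudalheberbeh

Paranic: start from *mutalfibirbeg.
  rule 1 (intervocalic voicing): mutalfibirbeg → mudalfibirbeg
  rule 2 (unconditioned shift): mudalfibirbeg → mudalhibirbeg
  rule 3 (vowel merger): mudalhibirbeg → mudalheberbeg
  rule 4 (final devoicing): mudalheberbeg → mudalheberbek
  rule 5: no change — mudalheberbek
  rule 6 (unconditioned shift): mudalheberbek → mudalheberbeh
  ⇒ Paranic mudalheberbeh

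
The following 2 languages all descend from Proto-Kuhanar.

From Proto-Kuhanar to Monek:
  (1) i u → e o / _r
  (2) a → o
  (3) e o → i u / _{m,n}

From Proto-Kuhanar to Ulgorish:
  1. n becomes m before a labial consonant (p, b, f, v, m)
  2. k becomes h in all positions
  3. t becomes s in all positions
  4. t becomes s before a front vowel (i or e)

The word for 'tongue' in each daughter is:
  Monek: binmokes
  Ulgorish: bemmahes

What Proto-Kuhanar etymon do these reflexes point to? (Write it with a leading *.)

Position 2: Monek has i, Ulgorish has e. Ulgorish preserves e here (none of its changes turn any other segment into e), so the proto-segment is *e.
Position 3: Monek has n, Ulgorish has m. Monek preserves n here (none of its changes turn any other segment into n), so the proto-segment is *n.
This points to *benmakes. Verify forward in each daughter:
Monek: start from *benmakes.
  rule 1: no change — benmakes
  rule 2 (vowel merger): benmakes → benmokes
  rule 3 (pre-nasal raising): benmokes → binmokes
  ⇒ Monek binmokes
Ulgorish: *benmakes > bemmakes > bemmahes  (by nasal place assimilation, unconditioned shift)
*benmakes is the unique common source.

*benmakes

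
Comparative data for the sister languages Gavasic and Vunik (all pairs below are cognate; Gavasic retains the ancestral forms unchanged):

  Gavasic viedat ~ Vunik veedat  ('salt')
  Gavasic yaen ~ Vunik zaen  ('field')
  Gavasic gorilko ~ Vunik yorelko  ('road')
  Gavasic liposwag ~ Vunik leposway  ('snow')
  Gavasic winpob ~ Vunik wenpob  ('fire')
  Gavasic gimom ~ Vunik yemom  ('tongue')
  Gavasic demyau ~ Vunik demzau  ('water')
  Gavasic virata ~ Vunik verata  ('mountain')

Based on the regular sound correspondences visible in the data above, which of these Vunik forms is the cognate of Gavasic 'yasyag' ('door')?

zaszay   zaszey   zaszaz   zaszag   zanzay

zaszay

yaen ~ zaen — Gavasic y corresponds to Vunik z word-initially before a back vowel.
demyau ~ demzau — Gavasic y corresponds to Vunik z after a consonant, before a back vowel.
liposwag ~ leposway — Gavasic g corresponds to Vunik y word-finally.
Applying these to Gavasic 'yasyag':
  yasyag → zasyag   (y→z word-initially before a back vowel)
  zasyag → zaszag   (y→z after a consonant, before a back vowel)
  zaszag → zaszay   (g→y word-finally)
So the Vunik cognate is 'zaszay'.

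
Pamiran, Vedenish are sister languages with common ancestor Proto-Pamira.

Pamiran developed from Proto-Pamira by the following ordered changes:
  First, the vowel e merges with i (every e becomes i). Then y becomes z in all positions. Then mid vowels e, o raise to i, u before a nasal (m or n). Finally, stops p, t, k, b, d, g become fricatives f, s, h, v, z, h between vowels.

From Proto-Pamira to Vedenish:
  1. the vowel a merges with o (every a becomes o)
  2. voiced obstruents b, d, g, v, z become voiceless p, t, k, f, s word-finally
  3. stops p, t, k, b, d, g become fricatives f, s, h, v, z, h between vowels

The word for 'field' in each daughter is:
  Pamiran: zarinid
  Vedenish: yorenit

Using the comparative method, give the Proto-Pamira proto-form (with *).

*yarenid

Position 7: Pamiran has d, Vedenish has t. Pamiran preserves d here (none of its changes turn any other segment into d), so the proto-segment is *d.
Position 4: Pamiran has i, Vedenish has e. Vedenish preserves e here (none of its changes turn any other segment into e), so the proto-segment is *e.
Position 2: Pamiran has a, Vedenish has o. Pamiran preserves a here (none of its changes turn any other segment into a), so the proto-segment is *a.
Continuing position by position gives *yarenid; check it forward:
Pamiran: *yarenid > yarinid > zarinid  (by vowel merger, unconditioned shift)
Vedenish: *yarenid
  yarenid → yorenid   [vowel merger]
  yorenid → yorenit   [final devoicing]
  yorenit (rule 3 does not apply)
  giving Vedenish yorenit.
*yarenid is the unique common source.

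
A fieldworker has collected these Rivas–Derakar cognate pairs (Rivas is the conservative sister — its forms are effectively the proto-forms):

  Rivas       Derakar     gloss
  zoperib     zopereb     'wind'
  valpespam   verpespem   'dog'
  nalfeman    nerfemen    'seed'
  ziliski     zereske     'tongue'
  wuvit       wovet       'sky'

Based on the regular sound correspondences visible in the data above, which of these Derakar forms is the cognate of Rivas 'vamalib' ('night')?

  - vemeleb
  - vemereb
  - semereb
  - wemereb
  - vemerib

vemereb

valpespam ~ verpespem — Rivas a corresponds to Derakar e after a consonant, before a nasal.
valpespam ~ verpespem, nalfeman ~ nerfemen — Rivas a corresponds to Derakar e after a consonant, before a consonant other than r, m, n, p, b, f, v.
ziliski ~ zereske — Rivas l corresponds to Derakar r between vowels (before a front vowel).
zoperib ~ zopereb — Rivas i corresponds to Derakar e after a consonant, before a labial obstruent.
Applying these to Rivas 'vamalib':
  vamalib → vemalib   (a→e after a consonant, before a nasal)
  vemalib → vemelib   (a→e after a consonant, before a consonant other than r, m, n, p, b, f, v)
  vemelib → vemerib   (l→r between vowels (before a front vowel))
  vemerib → vemereb   (i→e after a consonant, before a labial obstruent)
So the Derakar cognate is 'vemereb'.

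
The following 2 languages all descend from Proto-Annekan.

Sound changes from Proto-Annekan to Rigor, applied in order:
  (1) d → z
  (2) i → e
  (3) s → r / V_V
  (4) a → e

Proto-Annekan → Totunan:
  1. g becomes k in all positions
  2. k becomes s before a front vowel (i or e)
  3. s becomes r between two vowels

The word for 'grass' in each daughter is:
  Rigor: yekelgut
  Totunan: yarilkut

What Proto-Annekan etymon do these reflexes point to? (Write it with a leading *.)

Position 4: Rigor has e, Totunan has i. Totunan preserves i here (none of its changes turn any other segment into i), so the proto-segment is *i.
Position 2: Rigor has e, Totunan has a. Totunan preserves a here (none of its changes turn any other segment into a), so the proto-segment is *a.
Continuing position by position gives *yakilgut; check it forward:
Rigor: start from *yakilgut.
  rule 1: no change — yakilgut
  rule 2 (vowel merger): yakilgut → yakelgut
  rule 3: no change — yakelgut
  rule 4 (vowel merger): yakelgut → yekelgut
  ⇒ Rigor yekelgut
Totunan: *yakilgut
  yakilgut → yakilkut   [unconditioned shift]
  yakilkut → yasilkut   [palatalisation]
  yasilkut → yarilkut   [rhotacism]
  giving Totunan yarilkut.
No other proto-form is consistent with every reflex, so the reconstruction is *yakilgut.

*yakilgut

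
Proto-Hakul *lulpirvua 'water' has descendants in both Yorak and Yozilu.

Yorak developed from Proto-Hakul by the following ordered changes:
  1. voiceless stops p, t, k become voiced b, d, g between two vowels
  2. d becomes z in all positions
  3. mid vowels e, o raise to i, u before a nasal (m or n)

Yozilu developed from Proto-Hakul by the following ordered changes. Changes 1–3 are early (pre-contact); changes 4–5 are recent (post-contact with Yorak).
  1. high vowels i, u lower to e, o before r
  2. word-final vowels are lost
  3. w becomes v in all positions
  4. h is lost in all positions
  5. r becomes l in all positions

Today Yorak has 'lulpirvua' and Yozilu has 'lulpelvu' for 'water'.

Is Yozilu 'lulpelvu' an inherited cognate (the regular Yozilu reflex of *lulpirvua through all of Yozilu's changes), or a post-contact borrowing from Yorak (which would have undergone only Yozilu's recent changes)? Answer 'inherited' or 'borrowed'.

inherited

If inherited, *lulpirvua would pass through all of Yozilu's changes:
Yozilu: start from *lulpirvua.
  rule 1 (pre-rhotic lowering): lulpirvua → lulpervua
  rule 2 (apocope): lulpervua → lulpervu
  rule 3: no change — lulpervu
  rule 4: no change — lulpervu
  rule 5 (unconditioned shift): lulpervu → lulpelvu
  ⇒ Yozilu lulpelvu
If borrowed from Yorak 'lulpirvua' after the early changes, it would undergo only the recent ones:
  rule 4 (h-loss): no change (lulpirvua)
  rule 5 (unconditioned shift): lulpirvua → lulpilvua
  ⇒ as a loan: lulpilvua
Yozilu 'lulpelvu' matches the inherited outcome exactly, so it is an inherited cognate, not a loan.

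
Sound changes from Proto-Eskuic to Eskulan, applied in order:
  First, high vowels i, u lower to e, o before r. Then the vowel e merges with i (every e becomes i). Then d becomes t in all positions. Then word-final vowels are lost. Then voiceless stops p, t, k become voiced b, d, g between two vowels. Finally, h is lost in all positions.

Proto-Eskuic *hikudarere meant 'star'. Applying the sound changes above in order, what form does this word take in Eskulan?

Eskulan: start from *hikudarere.
  rule 1: no change — hikudarere
  rule 2 (vowel merger): hikudarere → hikudariri
  rule 3 (unconditioned shift): hikudariri → hikutariri
  rule 4 (apocope): hikutariri → hikutarir
  rule 5 (intervocalic voicing): hikutarir → higudarir
  rule 6 (h-loss): higudarir → igudarir
  ⇒ Eskulan igudarir

igudarir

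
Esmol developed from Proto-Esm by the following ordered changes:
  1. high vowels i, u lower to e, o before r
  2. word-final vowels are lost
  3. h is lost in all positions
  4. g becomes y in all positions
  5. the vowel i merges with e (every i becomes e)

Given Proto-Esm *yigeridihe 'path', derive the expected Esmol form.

Esmol: *yigeridihe > yigeridih > yigeridi > yiyeridi > yeyerede  (by apocope, h-loss, unconditioned shift, vowel merger)

yeyerede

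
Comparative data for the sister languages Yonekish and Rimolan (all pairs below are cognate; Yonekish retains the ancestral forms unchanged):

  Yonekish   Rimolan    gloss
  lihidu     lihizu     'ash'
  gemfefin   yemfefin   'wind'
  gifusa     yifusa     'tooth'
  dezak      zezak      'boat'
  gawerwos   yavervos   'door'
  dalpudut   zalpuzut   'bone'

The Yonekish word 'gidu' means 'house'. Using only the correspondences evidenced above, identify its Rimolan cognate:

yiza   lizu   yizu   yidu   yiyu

yizu

gifusa ~ yifusa — Yonekish g corresponds to Rimolan y word-initially before a front vowel.
lihidu ~ lihizu, dalpudut ~ zalpuzut — Yonekish d corresponds to Rimolan z between vowels (before a back vowel).
Applying these to Yonekish 'gidu':
  gidu → yidu   (g→y word-initially before a front vowel)
  yidu → yizu   (d→z between vowels (before a back vowel))
So the Rimolan cognate is 'yizu'.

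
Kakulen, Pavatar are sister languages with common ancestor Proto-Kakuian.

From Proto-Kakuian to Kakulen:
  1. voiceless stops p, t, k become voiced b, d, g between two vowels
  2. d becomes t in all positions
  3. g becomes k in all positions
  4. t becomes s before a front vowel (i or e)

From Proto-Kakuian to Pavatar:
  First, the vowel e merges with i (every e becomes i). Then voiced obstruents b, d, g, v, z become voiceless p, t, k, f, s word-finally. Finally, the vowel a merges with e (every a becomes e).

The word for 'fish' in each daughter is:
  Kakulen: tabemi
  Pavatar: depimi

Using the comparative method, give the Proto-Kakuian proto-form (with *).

*dapemi

Position 1: Kakulen has t, Pavatar has d. Pavatar preserves d here (none of its changes turn any other segment into d), so the proto-segment is *d.
Position 4: Kakulen has e, Pavatar has i. Kakulen preserves e here (none of its changes turn any other segment into e), so the proto-segment is *e.
Position 3: Kakulen has b, Pavatar has p. Taking the neighbouring segments as reconstructed: Kakulen b could go back to *p or *b; Pavatar p can only go back to *p — the one source consistent with every daughter is *p.
This points to *dapemi. Verify forward in each daughter:
Kakulen: *dapemi
  dapemi → dabemi   [intervocalic voicing]
  dabemi → tabemi   [unconditioned shift]
  tabemi (rule 3 does not apply)
  tabemi (rule 4 does not apply)
  giving Kakulen tabemi.
Pavatar: *dapemi
  dapemi → dapimi   [vowel merger]
  dapimi (rule 2 does not apply)
  dapimi → depimi   [vowel merger]
  giving Pavatar depimi.
Only *dapemi yields all of Kakulen tabemi, Pavatar depimi.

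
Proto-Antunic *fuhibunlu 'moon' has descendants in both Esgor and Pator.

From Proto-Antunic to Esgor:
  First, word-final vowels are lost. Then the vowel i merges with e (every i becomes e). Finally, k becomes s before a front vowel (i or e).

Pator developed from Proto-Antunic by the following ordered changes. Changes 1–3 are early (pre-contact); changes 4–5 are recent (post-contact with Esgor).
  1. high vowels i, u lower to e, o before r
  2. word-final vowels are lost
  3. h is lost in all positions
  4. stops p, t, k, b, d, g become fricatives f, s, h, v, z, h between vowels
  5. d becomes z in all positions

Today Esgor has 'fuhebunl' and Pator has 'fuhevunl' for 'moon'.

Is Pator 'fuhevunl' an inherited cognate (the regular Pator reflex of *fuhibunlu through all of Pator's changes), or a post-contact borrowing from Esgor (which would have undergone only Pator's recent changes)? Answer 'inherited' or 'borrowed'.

borrowed

If inherited, *fuhibunlu would pass through all of Pator's changes:
Pator: *fuhibunlu > fuhibunl > fuibunl > fuivunl  (by apocope, h-loss, intervocalic lenition)
If borrowed from Esgor 'fuhebunl' after the early changes, it would undergo only the recent ones:
  rule 4 (intervocalic lenition): fuhebunl → fuhevunl
  rule 5 (unconditioned shift): no change (fuhevunl)
  ⇒ as a loan: fuhevunl
Pator 'fuhevunl' matches the loan outcome 'fuhevunl', not the inherited 'fuivunl' — it skipped the early Pator changes, so it was borrowed from Esgor.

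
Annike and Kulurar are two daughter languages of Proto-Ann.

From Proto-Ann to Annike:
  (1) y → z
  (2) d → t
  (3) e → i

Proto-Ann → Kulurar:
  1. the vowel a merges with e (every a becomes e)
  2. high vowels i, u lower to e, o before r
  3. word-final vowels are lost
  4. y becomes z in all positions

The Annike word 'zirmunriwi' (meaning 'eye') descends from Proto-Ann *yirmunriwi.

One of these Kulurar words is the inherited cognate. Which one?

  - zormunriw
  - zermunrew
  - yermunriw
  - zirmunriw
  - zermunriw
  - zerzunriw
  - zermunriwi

zermunriw

Kulurar: *yirmunriwi
  yirmunriwi (rule 1 does not apply)
  yirmunriwi → yermunriwi   [pre-rhotic lowering]
  yermunriwi → yermunriw   [apocope]
  yermunriw → zermunriw   [unconditioned shift]
  giving Kulurar zermunriw.
Among the options, 'zermunriw' alone shows every Kulurar change applied in order.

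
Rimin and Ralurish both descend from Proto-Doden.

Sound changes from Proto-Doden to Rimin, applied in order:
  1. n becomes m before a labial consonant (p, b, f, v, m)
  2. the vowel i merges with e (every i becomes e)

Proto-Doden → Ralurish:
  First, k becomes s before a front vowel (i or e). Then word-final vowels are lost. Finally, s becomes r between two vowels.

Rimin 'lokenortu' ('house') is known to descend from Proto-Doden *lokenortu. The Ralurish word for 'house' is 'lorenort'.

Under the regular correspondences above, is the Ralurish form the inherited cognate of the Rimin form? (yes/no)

Derive the expected Ralurish reflex of *lokenortu:
Ralurish: *lokenortu > losenortu > losenort > lorenort  (by palatalisation, apocope, rhotacism)
Ralurish 'lorenort' matches the regular reflex exactly, so the pair is cognate.

yes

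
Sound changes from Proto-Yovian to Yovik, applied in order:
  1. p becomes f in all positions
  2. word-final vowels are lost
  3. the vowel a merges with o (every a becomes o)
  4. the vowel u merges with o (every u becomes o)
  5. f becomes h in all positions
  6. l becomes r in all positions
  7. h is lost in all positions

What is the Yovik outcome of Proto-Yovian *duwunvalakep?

dowonvoroke

Yovik: *duwunvalakep > duwunvalakef > duwunvolokef > dowonvolokef > dowonvolokeh > dowonvorokeh > dowonvoroke  (by unconditioned shift, vowel merger, vowel merger, unconditioned shift, unconditioned shift, h-loss)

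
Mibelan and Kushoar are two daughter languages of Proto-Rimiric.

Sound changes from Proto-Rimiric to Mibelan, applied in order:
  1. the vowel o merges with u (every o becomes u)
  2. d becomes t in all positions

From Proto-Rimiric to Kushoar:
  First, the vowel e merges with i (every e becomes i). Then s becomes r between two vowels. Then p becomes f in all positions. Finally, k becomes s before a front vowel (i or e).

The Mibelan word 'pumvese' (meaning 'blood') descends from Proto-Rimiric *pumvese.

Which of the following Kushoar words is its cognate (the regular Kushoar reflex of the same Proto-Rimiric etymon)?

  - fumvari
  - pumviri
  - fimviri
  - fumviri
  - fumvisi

fumviri

Kushoar: *pumvese
  pumvese → pumvisi   [vowel merger]
  pumvisi → pumviri   [rhotacism]
  pumviri → fumviri   [unconditioned shift]
  fumviri (rule 4 does not apply)
  giving Kushoar fumviri.
The other candidates each miss or misapply at least one Kushoar change.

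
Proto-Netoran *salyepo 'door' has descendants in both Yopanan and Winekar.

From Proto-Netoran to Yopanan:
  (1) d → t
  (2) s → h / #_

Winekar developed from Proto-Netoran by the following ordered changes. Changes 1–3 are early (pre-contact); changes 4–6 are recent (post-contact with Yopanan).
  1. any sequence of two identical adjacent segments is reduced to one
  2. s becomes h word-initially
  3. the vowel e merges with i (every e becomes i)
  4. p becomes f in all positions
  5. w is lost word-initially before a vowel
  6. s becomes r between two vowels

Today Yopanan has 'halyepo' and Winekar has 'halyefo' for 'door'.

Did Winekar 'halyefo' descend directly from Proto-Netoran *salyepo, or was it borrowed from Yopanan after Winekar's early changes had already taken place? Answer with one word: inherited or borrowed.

If inherited, *salyepo would pass through all of Winekar's changes:
Winekar: *salyepo
  salyepo (rule 1 does not apply)
  salyepo → halyepo   [debuccalisation]
  halyepo → halyipo   [vowel merger]
  halyipo → halyifo   [unconditioned shift]
  halyifo (rule 5 does not apply)
  halyifo (rule 6 does not apply)
  giving Winekar halyifo.
If borrowed from Yopanan 'halyepo' after the early changes, it would undergo only the recent ones:
  rule 4 (unconditioned shift): halyepo → halyefo
  rule 5 (glide loss): no change (halyefo)
  rule 6 (rhotacism): no change (halyefo)
  ⇒ as a loan: halyefo
Winekar 'halyefo' matches the loan outcome 'halyefo', not the inherited 'halyifo' — it skipped the early Winekar changes, so it was borrowed from Yopanan.

borrowed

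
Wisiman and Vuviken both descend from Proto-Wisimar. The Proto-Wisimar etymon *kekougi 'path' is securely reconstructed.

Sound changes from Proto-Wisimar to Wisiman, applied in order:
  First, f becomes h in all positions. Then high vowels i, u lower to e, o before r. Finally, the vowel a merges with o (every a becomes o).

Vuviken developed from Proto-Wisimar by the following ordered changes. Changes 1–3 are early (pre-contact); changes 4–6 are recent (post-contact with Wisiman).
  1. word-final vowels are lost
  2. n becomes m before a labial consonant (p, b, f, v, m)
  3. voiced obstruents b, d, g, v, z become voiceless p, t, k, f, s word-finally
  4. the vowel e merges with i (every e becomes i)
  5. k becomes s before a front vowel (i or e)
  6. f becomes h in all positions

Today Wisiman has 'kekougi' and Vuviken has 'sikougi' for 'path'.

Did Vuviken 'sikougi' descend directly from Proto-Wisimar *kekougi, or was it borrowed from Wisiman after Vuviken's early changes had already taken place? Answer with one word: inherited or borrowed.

If inherited, *kekougi would pass through all of Vuviken's changes:
Vuviken: start from *kekougi.
  rule 1 (apocope): kekougi → kekoug
  rule 2: no change — kekoug
  rule 3 (final devoicing): kekoug → kekouk
  rule 4 (vowel merger): kekouk → kikouk
  rule 5 (palatalisation): kikouk → sikouk
  rule 6: no change — sikouk
  ⇒ Vuviken sikouk
If borrowed from Wisiman 'kekougi' after the early changes, it would undergo only the recent ones:
  rule 4 (vowel merger): kekougi → kikougi
  rule 5 (palatalisation): kikougi → sikougi
  rule 6 (unconditioned shift): no change (sikougi)
  ⇒ as a loan: sikougi
Vuviken 'sikougi' matches the loan outcome 'sikougi', not the inherited 'sikouk' — it skipped the early Vuviken changes, so it was borrowed from Wisiman.

borrowed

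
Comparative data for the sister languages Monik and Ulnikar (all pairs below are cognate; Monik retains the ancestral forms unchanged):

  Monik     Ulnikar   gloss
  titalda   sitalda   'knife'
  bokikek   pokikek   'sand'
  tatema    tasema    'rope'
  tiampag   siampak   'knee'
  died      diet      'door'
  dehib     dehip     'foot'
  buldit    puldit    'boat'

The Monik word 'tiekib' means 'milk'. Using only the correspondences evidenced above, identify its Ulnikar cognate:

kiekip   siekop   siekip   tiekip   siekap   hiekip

siekip

titalda ~ sitalda, tiampag ~ siampak — Monik t corresponds to Ulnikar s word-initially before a front vowel.
dehib ~ dehip — Monik b corresponds to Ulnikar p word-finally.
Applying these to Monik 'tiekib':
  tiekib → siekib   (t→s word-initially before a front vowel)
  siekib → siekip   (b→p word-finally)
So the Ulnikar cognate is 'siekip'.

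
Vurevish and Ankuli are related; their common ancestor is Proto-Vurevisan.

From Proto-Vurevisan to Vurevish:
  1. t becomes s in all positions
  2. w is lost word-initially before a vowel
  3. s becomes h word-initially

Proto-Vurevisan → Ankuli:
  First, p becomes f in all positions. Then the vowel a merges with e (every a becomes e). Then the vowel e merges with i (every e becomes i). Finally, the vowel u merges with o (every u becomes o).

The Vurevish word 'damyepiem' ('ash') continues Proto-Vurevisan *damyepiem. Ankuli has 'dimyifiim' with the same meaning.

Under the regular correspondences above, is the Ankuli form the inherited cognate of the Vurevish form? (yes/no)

yes

Derive the expected Ankuli reflex of *damyepiem:
Ankuli: start from *damyepiem.
  rule 1 (unconditioned shift): damyepiem → damyefiem
  rule 2 (vowel merger): damyefiem → demyefiem
  rule 3 (vowel merger): demyefiem → dimyifiim
  rule 4: no change — dimyifiim
  ⇒ Ankuli dimyifiim
Ankuli 'dimyifiim' matches the regular reflex exactly, so the pair is cognate.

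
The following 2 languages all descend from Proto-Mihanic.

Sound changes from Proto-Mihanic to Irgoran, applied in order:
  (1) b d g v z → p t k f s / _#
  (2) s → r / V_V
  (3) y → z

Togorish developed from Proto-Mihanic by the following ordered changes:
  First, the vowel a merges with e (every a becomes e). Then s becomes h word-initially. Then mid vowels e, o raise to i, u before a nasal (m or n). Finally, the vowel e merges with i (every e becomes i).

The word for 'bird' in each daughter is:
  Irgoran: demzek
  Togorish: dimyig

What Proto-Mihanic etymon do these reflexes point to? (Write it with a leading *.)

Position 4: Irgoran has z, Togorish has y. Togorish preserves y here (none of its changes turn any other segment into y), so the proto-segment is *y.
Position 5: Irgoran has e, Togorish has i. Irgoran preserves e here (none of its changes turn any other segment into e), so the proto-segment is *e.
Position 6: Irgoran has k, Togorish has g. Togorish preserves g here (none of its changes turn any other segment into g), so the proto-segment is *g.
Continuing position by position gives *demyeg; check it forward:
Irgoran: *demyeg > demyek > demzek  (by final devoicing, unconditioned shift)
Togorish: *demyeg
  demyeg (rule 1 does not apply)
  demyeg (rule 2 does not apply)
  demyeg → dimyeg   [pre-nasal raising]
  dimyeg → dimyig   [vowel merger]
  giving Togorish dimyig.
No other proto-form is consistent with every reflex, so the reconstruction is *demyeg.

*demyeg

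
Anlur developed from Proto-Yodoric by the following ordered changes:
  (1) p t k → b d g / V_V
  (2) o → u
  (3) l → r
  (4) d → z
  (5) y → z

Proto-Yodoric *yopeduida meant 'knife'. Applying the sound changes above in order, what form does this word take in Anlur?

Anlur: *yopeduida
  yopeduida → yobeduida   [intervocalic voicing]
  yobeduida → yubeduida   [vowel merger]
  yubeduida (rule 3 does not apply)
  yubeduida → yubezuiza   [unconditioned shift]
  yubezuiza → zubezuiza   [unconditioned shift]
  giving Anlur zubezuiza.

zubezuiza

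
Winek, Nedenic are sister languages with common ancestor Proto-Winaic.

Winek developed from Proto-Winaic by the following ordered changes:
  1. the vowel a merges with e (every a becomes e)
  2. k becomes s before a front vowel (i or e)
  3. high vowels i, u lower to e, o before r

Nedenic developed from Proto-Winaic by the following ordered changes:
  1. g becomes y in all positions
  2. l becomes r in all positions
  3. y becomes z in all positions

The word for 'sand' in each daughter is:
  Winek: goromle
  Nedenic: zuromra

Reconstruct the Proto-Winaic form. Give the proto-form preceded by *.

*guromla

Position 7: Winek has e, Nedenic has a. Nedenic preserves a here (none of its changes turn any other segment into a), so the proto-segment is *a.
Position 2: Winek has o, Nedenic has u. Nedenic preserves u here (none of its changes turn any other segment into u), so the proto-segment is *u.
Continuing position by position gives *guromla; check it forward:
Winek: *guromla > guromle > goromle  (by vowel merger, pre-rhotic lowering)
Nedenic: *guromla
  guromla → yuromla   [unconditioned shift]
  yuromla → yuromra   [unconditioned shift]
  yuromra → zuromra   [unconditioned shift]
  giving Nedenic zuromra.
Only *guromla yields all of Winek goromle, Nedenic zuromra.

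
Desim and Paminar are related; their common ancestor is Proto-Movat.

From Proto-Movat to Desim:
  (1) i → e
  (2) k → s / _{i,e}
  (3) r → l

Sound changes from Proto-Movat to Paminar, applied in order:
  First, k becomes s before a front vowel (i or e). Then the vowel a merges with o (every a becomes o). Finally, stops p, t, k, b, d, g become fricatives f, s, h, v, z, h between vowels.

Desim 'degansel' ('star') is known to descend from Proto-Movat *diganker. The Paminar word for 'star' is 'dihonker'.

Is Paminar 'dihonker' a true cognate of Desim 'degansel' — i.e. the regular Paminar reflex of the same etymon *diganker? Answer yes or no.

no

Derive the expected Paminar reflex of *diganker:
Paminar: *diganker > diganser > digonser > dihonser  (by palatalisation, vowel merger, intervocalic lenition)
The regular Paminar reflex would be 'dihonser', but the attested form is 'dihonker'. The correspondence is irregular, so they are not cognates (the Paminar form has a different source).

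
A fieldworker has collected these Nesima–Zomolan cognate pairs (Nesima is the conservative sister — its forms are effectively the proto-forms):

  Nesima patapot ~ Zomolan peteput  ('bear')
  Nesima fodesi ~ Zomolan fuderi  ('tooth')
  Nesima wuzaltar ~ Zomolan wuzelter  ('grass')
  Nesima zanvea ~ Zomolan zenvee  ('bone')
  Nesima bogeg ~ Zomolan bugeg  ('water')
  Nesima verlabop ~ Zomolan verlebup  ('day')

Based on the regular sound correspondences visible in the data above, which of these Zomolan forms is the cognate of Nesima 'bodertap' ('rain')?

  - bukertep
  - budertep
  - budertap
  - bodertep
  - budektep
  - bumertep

budertep

patapot ~ peteput, fodesi ~ fuderi — Nesima o corresponds to Zomolan u after a consonant, before a consonant other than r, m, n, p, b, f, v.
patapot ~ peteput — Nesima a corresponds to Zomolan e after a consonant, before a labial obstruent.
Applying these to Nesima 'bodertap':
  bodertap → budertap   (o→u after a consonant, before a consonant other than r, m, n, p, b, f, v)
  budertap → budertep   (a→e after a consonant, before a labial obstruent)
So the Zomolan cognate is 'budertep'.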